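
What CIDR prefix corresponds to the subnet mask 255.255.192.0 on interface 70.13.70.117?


Binary: 11111111.11111111.11000000.00000000
Count leading 1s
Prefix: /18


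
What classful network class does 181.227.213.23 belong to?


First octet: 181
Binary: 10110101
10xxxxxx -> Class B (128-191)
Class B, default mask 255.255.0.0 (/16)


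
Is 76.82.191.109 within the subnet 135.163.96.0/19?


Subnet network: 135.163.96.0
Test IP AND mask: 76.82.160.0
No, 76.82.191.109 is not in 135.163.96.0/19


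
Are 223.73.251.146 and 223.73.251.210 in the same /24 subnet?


Mask: 255.255.255.0
223.73.251.146 AND mask = 223.73.251.0
223.73.251.210 AND mask = 223.73.251.0
Yes, same subnet (223.73.251.0)


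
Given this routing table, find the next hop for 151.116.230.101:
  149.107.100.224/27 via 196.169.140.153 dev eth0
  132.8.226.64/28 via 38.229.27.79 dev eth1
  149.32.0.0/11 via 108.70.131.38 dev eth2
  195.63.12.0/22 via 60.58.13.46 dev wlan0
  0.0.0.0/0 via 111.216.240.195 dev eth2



Longest prefix match for 151.116.230.101:
  /27 149.107.100.224: no
  /28 132.8.226.64: no
  /11 149.32.0.0: no
  /22 195.63.12.0: no
  /0 0.0.0.0: MATCH
Selected: next-hop 111.216.240.195 via eth2 (matched /0)


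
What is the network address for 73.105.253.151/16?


IP:   01001001.01101001.11111101.10010111
Mask: 11111111.11111111.00000000.00000000
AND operation:
Net:  01001001.01101001.00000000.00000000
Network: 73.105.0.0/16


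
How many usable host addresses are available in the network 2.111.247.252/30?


Host bits = 32 - 30 = 2
Total addresses = 2^2 = 4
Usable = total - 2 (network and broadcast)
Usable hosts: 2


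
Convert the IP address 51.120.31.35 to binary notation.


51 = 00110011
120 = 01111000
31 = 00011111
35 = 00100011
Binary: 00110011.01111000.00011111.00100011


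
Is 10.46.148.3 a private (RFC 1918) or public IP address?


RFC 1918 private ranges:
  10.0.0.0/8 (10.0.0.0 - 10.255.255.255)
  172.16.0.0/12 (172.16.0.0 - 172.31.255.255)
  192.168.0.0/16 (192.168.0.0 - 192.168.255.255)
Private (in 10.0.0.0/8)


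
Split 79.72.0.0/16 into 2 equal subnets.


New prefix = 16 + 1 = 17
Each subnet has 32768 addresses
  79.72.0.0/17
  79.72.128.0/17
Subnets: 79.72.0.0/17, 79.72.128.0/17


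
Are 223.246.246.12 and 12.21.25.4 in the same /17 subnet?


Mask: 255.255.128.0
223.246.246.12 AND mask = 223.246.128.0
12.21.25.4 AND mask = 12.21.0.0
No, different subnets (223.246.128.0 vs 12.21.0.0)


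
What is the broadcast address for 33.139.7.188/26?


Network: 33.139.7.128/26
Host bits = 6
Set all host bits to 1:
Broadcast: 33.139.7.191


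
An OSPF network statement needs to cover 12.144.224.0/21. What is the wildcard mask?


Subnet mask: 255.255.248.0
Wildcard = 255.255.255.255 - subnet mask
255 - 255 = 0
255 - 255 = 0
255 - 248 = 7
255 - 0 = 255
Wildcard: 0.0.7.255


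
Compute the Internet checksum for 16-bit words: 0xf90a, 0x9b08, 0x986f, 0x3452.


Sum all words (with carry folding):
+ 0xf90a = 0xf90a
+ 0x9b08 = 0x9413
+ 0x986f = 0x2c83
+ 0x3452 = 0x60d5
One's complement: ~0x60d5
Checksum = 0x9f2a


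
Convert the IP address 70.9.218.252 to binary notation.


70 = 01000110
9 = 00001001
218 = 11011010
252 = 11111100
Binary: 01000110.00001001.11011010.11111100


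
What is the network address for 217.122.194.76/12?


IP:   11011001.01111010.11000010.01001100
Mask: 11111111.11110000.00000000.00000000
AND operation:
Net:  11011001.01110000.00000000.00000000
Network: 217.112.0.0/12


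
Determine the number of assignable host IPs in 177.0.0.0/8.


Host bits = 32 - 8 = 24
Total addresses = 2^24 = 16777216
Usable = total - 2 (network and broadcast)
Usable hosts: 16777214


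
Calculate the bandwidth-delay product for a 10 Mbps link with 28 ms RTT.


BDP = bandwidth * RTT
= 10 Mbps * 28 ms
= 10 * 1e6 * 28 / 1000 bits
= 280000 bits
= 35000 bytes
= 34.1797 KB
BDP = 280000 bits (35000 bytes)


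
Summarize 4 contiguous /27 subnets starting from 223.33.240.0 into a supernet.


Original prefix: /27
Number of subnets: 4 = 2^2
New prefix = 27 - 2 = 25
Supernet: 223.33.240.0/25


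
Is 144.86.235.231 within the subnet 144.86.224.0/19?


Subnet network: 144.86.224.0
Test IP AND mask: 144.86.224.0
Yes, 144.86.235.231 is in 144.86.224.0/19


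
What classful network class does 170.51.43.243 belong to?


First octet: 170
Binary: 10101010
10xxxxxx -> Class B (128-191)
Class B, default mask 255.255.0.0 (/16)


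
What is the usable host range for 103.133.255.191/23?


Network: 103.133.254.0
Broadcast: 103.133.255.255
First usable = network + 1
Last usable = broadcast - 1
Range: 103.133.254.1 to 103.133.255.254


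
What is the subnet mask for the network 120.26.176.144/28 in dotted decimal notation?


/28 means 28 network bits, 4 host bits
Binary: 11111111111111111111111111110000
Mask: 255.255.255.240


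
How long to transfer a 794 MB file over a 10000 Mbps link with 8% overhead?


Effective throughput = 10000 * (1 - 8/100) = 9200 Mbps
File size in Mb = 794 * 8 = 6352 Mb
Time = 6352 / 9200
Time = 0.6904 seconds


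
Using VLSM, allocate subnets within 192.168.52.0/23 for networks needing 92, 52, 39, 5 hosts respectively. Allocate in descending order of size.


92 hosts -> /25 (126 usable): 192.168.52.0/25
52 hosts -> /26 (62 usable): 192.168.52.128/26
39 hosts -> /26 (62 usable): 192.168.52.192/26
5 hosts -> /29 (6 usable): 192.168.53.0/29
Allocation: 192.168.52.0/25 (92 hosts, 126 usable); 192.168.52.128/26 (52 hosts, 62 usable); 192.168.52.192/26 (39 hosts, 62 usable); 192.168.53.0/29 (5 hosts, 6 usable)


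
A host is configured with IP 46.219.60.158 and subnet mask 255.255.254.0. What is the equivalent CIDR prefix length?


Binary: 11111111.11111111.11111110.00000000
Count leading 1s
Prefix: /23


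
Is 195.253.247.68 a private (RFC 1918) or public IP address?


RFC 1918 private ranges:
  10.0.0.0/8 (10.0.0.0 - 10.255.255.255)
  172.16.0.0/12 (172.16.0.0 - 172.31.255.255)
  192.168.0.0/16 (192.168.0.0 - 192.168.255.255)
Public (not in any RFC 1918 range)


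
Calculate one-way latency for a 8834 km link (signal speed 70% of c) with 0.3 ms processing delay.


Speed = 0.7 * 3e5 km/s = 210000 km/s
Propagation delay = 8834 / 210000 = 0.0421 s = 42.0667 ms
Processing delay = 0.3 ms
Total one-way latency = 42.3667 ms


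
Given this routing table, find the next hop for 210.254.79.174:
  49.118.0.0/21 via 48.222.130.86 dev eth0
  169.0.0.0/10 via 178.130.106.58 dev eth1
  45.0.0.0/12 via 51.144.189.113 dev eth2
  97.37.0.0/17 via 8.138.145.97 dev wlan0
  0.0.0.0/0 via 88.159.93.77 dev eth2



Longest prefix match for 210.254.79.174:
  /21 49.118.0.0: no
  /10 169.0.0.0: no
  /12 45.0.0.0: no
  /17 97.37.0.0: no
  /0 0.0.0.0: MATCH
Selected: next-hop 88.159.93.77 via eth2 (matched /0)


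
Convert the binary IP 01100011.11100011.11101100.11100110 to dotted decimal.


01100011 = 99
11100011 = 227
11101100 = 236
11100110 = 230
IP: 99.227.236.230


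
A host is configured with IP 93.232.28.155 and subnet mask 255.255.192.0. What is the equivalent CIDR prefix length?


Binary: 11111111.11111111.11000000.00000000
Count leading 1s
Prefix: /18


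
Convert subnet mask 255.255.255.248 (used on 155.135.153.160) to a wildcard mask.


Subnet mask: 255.255.255.248
Wildcard = 255.255.255.255 - subnet mask
255 - 255 = 0
255 - 255 = 0
255 - 255 = 0
255 - 248 = 7
Wildcard: 0.0.0.7


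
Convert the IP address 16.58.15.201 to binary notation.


16 = 00010000
58 = 00111010
15 = 00001111
201 = 11001001
Binary: 00010000.00111010.00001111.11001001


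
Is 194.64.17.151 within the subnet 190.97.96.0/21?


Subnet network: 190.97.96.0
Test IP AND mask: 194.64.16.0
No, 194.64.17.151 is not in 190.97.96.0/21


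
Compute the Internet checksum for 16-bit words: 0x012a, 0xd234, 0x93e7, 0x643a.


Sum all words (with carry folding):
+ 0x012a = 0x012a
+ 0xd234 = 0xd35e
+ 0x93e7 = 0x6746
+ 0x643a = 0xcb80
One's complement: ~0xcb80
Checksum = 0x347f


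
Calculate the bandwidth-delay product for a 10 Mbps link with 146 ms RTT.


BDP = bandwidth * RTT
= 10 Mbps * 146 ms
= 10 * 1e6 * 146 / 1000 bits
= 1460000 bits
= 182500 bytes
= 178.2227 KB
BDP = 1460000 bits (182500 bytes)


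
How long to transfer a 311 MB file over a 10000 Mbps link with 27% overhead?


Effective throughput = 10000 * (1 - 27/100) = 7300 Mbps
File size in Mb = 311 * 8 = 2488 Mb
Time = 2488 / 7300
Time = 0.3408 seconds


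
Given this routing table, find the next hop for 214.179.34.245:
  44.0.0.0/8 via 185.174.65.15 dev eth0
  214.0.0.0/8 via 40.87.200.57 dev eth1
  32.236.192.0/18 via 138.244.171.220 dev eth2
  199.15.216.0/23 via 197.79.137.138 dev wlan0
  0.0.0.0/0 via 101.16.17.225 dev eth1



Longest prefix match for 214.179.34.245:
  /8 44.0.0.0: no
  /8 214.0.0.0: MATCH
  /18 32.236.192.0: no
  /23 199.15.216.0: no
  /0 0.0.0.0: MATCH
Selected: next-hop 40.87.200.57 via eth1 (matched /8)


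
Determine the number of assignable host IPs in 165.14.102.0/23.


Host bits = 32 - 23 = 9
Total addresses = 2^9 = 512
Usable = total - 2 (network and broadcast)
Usable hosts: 510


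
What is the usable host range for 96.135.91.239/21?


Network: 96.135.88.0
Broadcast: 96.135.95.255
First usable = network + 1
Last usable = broadcast - 1
Range: 96.135.88.1 to 96.135.95.254


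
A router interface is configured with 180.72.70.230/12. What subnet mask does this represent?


/12 means 12 network bits, 20 host bits
Binary: 11111111111100000000000000000000
Mask: 255.240.0.0


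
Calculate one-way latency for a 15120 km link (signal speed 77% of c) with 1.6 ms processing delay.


Speed = 0.77 * 3e5 km/s = 231000 km/s
Propagation delay = 15120 / 231000 = 0.0655 s = 65.4545 ms
Processing delay = 1.6 ms
Total one-way latency = 67.0545 ms


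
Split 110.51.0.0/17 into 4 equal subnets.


New prefix = 17 + 2 = 19
Each subnet has 8192 addresses
  110.51.0.0/19
  110.51.32.0/19
  110.51.64.0/19
  110.51.96.0/19
Subnets: 110.51.0.0/19, 110.51.32.0/19, 110.51.64.0/19, 110.51.96.0/19


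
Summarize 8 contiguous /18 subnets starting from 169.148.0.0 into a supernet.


Original prefix: /18
Number of subnets: 8 = 2^3
New prefix = 18 - 3 = 15
Supernet: 169.148.0.0/15


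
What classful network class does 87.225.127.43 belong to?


First octet: 87
Binary: 01010111
0xxxxxxx -> Class A (1-126)
Class A, default mask 255.0.0.0 (/8)


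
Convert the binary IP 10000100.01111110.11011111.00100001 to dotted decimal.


10000100 = 132
01111110 = 126
11011111 = 223
00100001 = 33
IP: 132.126.223.33


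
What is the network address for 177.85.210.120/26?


IP:   10110001.01010101.11010010.01111000
Mask: 11111111.11111111.11111111.11000000
AND operation:
Net:  10110001.01010101.11010010.01000000
Network: 177.85.210.64/26


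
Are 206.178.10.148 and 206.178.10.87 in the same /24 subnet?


Mask: 255.255.255.0
206.178.10.148 AND mask = 206.178.10.0
206.178.10.87 AND mask = 206.178.10.0
Yes, same subnet (206.178.10.0)


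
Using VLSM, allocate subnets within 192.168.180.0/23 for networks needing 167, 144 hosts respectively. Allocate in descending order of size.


167 hosts -> /24 (254 usable): 192.168.180.0/24
144 hosts -> /24 (254 usable): 192.168.181.0/24
Allocation: 192.168.180.0/24 (167 hosts, 254 usable); 192.168.181.0/24 (144 hosts, 254 usable)


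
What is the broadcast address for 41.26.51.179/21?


Network: 41.26.48.0/21
Host bits = 11
Set all host bits to 1:
Broadcast: 41.26.55.255


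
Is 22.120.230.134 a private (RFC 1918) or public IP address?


RFC 1918 private ranges:
  10.0.0.0/8 (10.0.0.0 - 10.255.255.255)
  172.16.0.0/12 (172.16.0.0 - 172.31.255.255)
  192.168.0.0/16 (192.168.0.0 - 192.168.255.255)
Public (not in any RFC 1918 range)


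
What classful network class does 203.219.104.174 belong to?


First octet: 203
Binary: 11001011
110xxxxx -> Class C (192-223)
Class C, default mask 255.255.255.0 (/24)


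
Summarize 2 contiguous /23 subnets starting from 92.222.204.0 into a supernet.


Original prefix: /23
Number of subnets: 2 = 2^1
New prefix = 23 - 1 = 22
Supernet: 92.222.204.0/22


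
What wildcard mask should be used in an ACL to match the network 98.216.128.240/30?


Subnet mask: 255.255.255.252
Wildcard = 255.255.255.255 - subnet mask
255 - 255 = 0
255 - 255 = 0
255 - 255 = 0
255 - 252 = 3
Wildcard: 0.0.0.3


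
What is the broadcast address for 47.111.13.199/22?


Network: 47.111.12.0/22
Host bits = 10
Set all host bits to 1:
Broadcast: 47.111.15.255


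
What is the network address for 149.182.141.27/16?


IP:   10010101.10110110.10001101.00011011
Mask: 11111111.11111111.00000000.00000000
AND operation:
Net:  10010101.10110110.00000000.00000000
Network: 149.182.0.0/16


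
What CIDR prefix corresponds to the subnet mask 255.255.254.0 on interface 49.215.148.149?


Binary: 11111111.11111111.11111110.00000000
Count leading 1s
Prefix: /23


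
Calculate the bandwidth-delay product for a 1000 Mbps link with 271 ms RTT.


BDP = bandwidth * RTT
= 1000 Mbps * 271 ms
= 1000 * 1e6 * 271 / 1000 bits
= 271000000 bits
= 33875000 bytes
= 33081.0547 KB
BDP = 271000000 bits (33875000 bytes)


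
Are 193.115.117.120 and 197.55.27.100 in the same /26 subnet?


Mask: 255.255.255.192
193.115.117.120 AND mask = 193.115.117.64
197.55.27.100 AND mask = 197.55.27.64
No, different subnets (193.115.117.64 vs 197.55.27.64)


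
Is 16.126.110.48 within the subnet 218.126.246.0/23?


Subnet network: 218.126.246.0
Test IP AND mask: 16.126.110.0
No, 16.126.110.48 is not in 218.126.246.0/23


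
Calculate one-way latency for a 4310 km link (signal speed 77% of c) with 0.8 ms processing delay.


Speed = 0.77 * 3e5 km/s = 231000 km/s
Propagation delay = 4310 / 231000 = 0.0187 s = 18.658 ms
Processing delay = 0.8 ms
Total one-way latency = 19.458 ms


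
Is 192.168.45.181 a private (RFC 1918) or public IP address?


RFC 1918 private ranges:
  10.0.0.0/8 (10.0.0.0 - 10.255.255.255)
  172.16.0.0/12 (172.16.0.0 - 172.31.255.255)
  192.168.0.0/16 (192.168.0.0 - 192.168.255.255)
Private (in 192.168.0.0/16)


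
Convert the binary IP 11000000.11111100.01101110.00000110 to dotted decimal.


11000000 = 192
11111100 = 252
01101110 = 110
00000110 = 6
IP: 192.252.110.6


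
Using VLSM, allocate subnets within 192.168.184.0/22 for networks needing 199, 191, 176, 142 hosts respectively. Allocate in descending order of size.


199 hosts -> /24 (254 usable): 192.168.184.0/24
191 hosts -> /24 (254 usable): 192.168.185.0/24
176 hosts -> /24 (254 usable): 192.168.186.0/24
142 hosts -> /24 (254 usable): 192.168.187.0/24
Allocation: 192.168.184.0/24 (199 hosts, 254 usable); 192.168.185.0/24 (191 hosts, 254 usable); 192.168.186.0/24 (176 hosts, 254 usable); 192.168.187.0/24 (142 hosts, 254 usable)


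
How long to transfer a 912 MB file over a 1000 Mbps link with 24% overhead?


Effective throughput = 1000 * (1 - 24/100) = 760 Mbps
File size in Mb = 912 * 8 = 7296 Mb
Time = 7296 / 760
Time = 9.6 seconds


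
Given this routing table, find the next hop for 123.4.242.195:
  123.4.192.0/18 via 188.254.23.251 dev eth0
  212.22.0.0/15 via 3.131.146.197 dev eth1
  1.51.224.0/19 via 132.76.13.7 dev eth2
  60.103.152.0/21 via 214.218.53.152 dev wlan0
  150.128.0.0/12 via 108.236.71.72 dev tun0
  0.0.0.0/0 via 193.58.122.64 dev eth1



Longest prefix match for 123.4.242.195:
  /18 123.4.192.0: MATCH
  /15 212.22.0.0: no
  /19 1.51.224.0: no
  /21 60.103.152.0: no
  /12 150.128.0.0: no
  /0 0.0.0.0: MATCH
Selected: next-hop 188.254.23.251 via eth0 (matched /18)


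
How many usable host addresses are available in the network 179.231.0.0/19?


Host bits = 32 - 19 = 13
Total addresses = 2^13 = 8192
Usable = total - 2 (network and broadcast)
Usable hosts: 8190


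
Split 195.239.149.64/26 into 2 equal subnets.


New prefix = 26 + 1 = 27
Each subnet has 32 addresses
  195.239.149.64/27
  195.239.149.96/27
Subnets: 195.239.149.64/27, 195.239.149.96/27


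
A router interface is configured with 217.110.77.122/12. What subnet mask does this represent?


/12 means 12 network bits, 20 host bits
Binary: 11111111111100000000000000000000
Mask: 255.240.0.0


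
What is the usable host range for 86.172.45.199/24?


Network: 86.172.45.0
Broadcast: 86.172.45.255
First usable = network + 1
Last usable = broadcast - 1
Range: 86.172.45.1 to 86.172.45.254


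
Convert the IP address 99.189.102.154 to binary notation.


99 = 01100011
189 = 10111101
102 = 01100110
154 = 10011010
Binary: 01100011.10111101.01100110.10011010


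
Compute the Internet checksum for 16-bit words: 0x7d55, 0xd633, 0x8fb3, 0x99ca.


Sum all words (with carry folding):
+ 0x7d55 = 0x7d55
+ 0xd633 = 0x5389
+ 0x8fb3 = 0xe33c
+ 0x99ca = 0x7d07
One's complement: ~0x7d07
Checksum = 0x82f8


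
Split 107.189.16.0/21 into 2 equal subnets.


New prefix = 21 + 1 = 22
Each subnet has 1024 addresses
  107.189.16.0/22
  107.189.20.0/22
Subnets: 107.189.16.0/22, 107.189.20.0/22


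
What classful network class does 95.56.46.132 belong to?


First octet: 95
Binary: 01011111
0xxxxxxx -> Class A (1-126)
Class A, default mask 255.0.0.0 (/8)


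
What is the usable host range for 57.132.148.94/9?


Network: 57.128.0.0
Broadcast: 57.255.255.255
First usable = network + 1
Last usable = broadcast - 1
Range: 57.128.0.1 to 57.255.255.254


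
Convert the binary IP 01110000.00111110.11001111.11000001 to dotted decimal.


01110000 = 112
00111110 = 62
11001111 = 207
11000001 = 193
IP: 112.62.207.193


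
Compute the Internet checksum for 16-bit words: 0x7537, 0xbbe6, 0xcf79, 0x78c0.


Sum all words (with carry folding):
+ 0x7537 = 0x7537
+ 0xbbe6 = 0x311e
+ 0xcf79 = 0x0098
+ 0x78c0 = 0x7958
One's complement: ~0x7958
Checksum = 0x86a7


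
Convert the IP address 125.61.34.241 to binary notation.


125 = 01111101
61 = 00111101
34 = 00100010
241 = 11110001
Binary: 01111101.00111101.00100010.11110001


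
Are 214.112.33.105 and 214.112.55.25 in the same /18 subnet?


Mask: 255.255.192.0
214.112.33.105 AND mask = 214.112.0.0
214.112.55.25 AND mask = 214.112.0.0
Yes, same subnet (214.112.0.0)


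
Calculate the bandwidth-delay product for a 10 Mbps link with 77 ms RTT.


BDP = bandwidth * RTT
= 10 Mbps * 77 ms
= 10 * 1e6 * 77 / 1000 bits
= 770000 bits
= 96250 bytes
= 93.9941 KB
BDP = 770000 bits (96250 bytes)


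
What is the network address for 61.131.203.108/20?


IP:   00111101.10000011.11001011.01101100
Mask: 11111111.11111111.11110000.00000000
AND operation:
Net:  00111101.10000011.11000000.00000000
Network: 61.131.192.0/20


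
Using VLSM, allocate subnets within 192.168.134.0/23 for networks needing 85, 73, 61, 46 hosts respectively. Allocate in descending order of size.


85 hosts -> /25 (126 usable): 192.168.134.0/25
73 hosts -> /25 (126 usable): 192.168.134.128/25
61 hosts -> /26 (62 usable): 192.168.135.0/26
46 hosts -> /26 (62 usable): 192.168.135.64/26
Allocation: 192.168.134.0/25 (85 hosts, 126 usable); 192.168.134.128/25 (73 hosts, 126 usable); 192.168.135.0/26 (61 hosts, 62 usable); 192.168.135.64/26 (46 hosts, 62 usable)


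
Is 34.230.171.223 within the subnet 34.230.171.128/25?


Subnet network: 34.230.171.128
Test IP AND mask: 34.230.171.128
Yes, 34.230.171.223 is in 34.230.171.128/25


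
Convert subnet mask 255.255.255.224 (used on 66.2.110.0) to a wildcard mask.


Subnet mask: 255.255.255.224
Wildcard = 255.255.255.255 - subnet mask
255 - 255 = 0
255 - 255 = 0
255 - 255 = 0
255 - 224 = 31
Wildcard: 0.0.0.31


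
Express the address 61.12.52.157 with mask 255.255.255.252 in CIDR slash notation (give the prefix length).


Binary: 11111111.11111111.11111111.11111100
Count leading 1s
Prefix: /30


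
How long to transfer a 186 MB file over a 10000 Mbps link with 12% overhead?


Effective throughput = 10000 * (1 - 12/100) = 8800 Mbps
File size in Mb = 186 * 8 = 1488 Mb
Time = 1488 / 8800
Time = 0.1691 seconds


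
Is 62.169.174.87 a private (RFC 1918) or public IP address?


RFC 1918 private ranges:
  10.0.0.0/8 (10.0.0.0 - 10.255.255.255)
  172.16.0.0/12 (172.16.0.0 - 172.31.255.255)
  192.168.0.0/16 (192.168.0.0 - 192.168.255.255)
Public (not in any RFC 1918 range)


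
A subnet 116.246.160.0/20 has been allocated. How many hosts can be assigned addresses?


Host bits = 32 - 20 = 12
Total addresses = 2^12 = 4096
Usable = total - 2 (network and broadcast)
Usable hosts: 4094


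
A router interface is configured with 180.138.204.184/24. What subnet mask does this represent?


/24 means 24 network bits, 8 host bits
Binary: 11111111111111111111111100000000
Mask: 255.255.255.0


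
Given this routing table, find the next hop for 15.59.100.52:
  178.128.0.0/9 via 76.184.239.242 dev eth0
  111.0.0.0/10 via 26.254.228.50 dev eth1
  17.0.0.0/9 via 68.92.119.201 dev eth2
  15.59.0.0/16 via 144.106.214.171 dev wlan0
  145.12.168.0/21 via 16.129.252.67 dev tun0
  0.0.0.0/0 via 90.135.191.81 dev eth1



Longest prefix match for 15.59.100.52:
  /9 178.128.0.0: no
  /10 111.0.0.0: no
  /9 17.0.0.0: no
  /16 15.59.0.0: MATCH
  /21 145.12.168.0: no
  /0 0.0.0.0: MATCH
Selected: next-hop 144.106.214.171 via wlan0 (matched /16)


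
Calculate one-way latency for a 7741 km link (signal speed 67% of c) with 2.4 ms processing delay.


Speed = 0.67 * 3e5 km/s = 201000 km/s
Propagation delay = 7741 / 201000 = 0.0385 s = 38.5124 ms
Processing delay = 2.4 ms
Total one-way latency = 40.9124 ms


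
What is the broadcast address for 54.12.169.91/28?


Network: 54.12.169.80/28
Host bits = 4
Set all host bits to 1:
Broadcast: 54.12.169.95


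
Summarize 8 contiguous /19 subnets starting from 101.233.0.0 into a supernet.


Original prefix: /19
Number of subnets: 8 = 2^3
New prefix = 19 - 3 = 16
Supernet: 101.233.0.0/16


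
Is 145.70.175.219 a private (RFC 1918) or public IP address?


RFC 1918 private ranges:
  10.0.0.0/8 (10.0.0.0 - 10.255.255.255)
  172.16.0.0/12 (172.16.0.0 - 172.31.255.255)
  192.168.0.0/16 (192.168.0.0 - 192.168.255.255)
Public (not in any RFC 1918 range)


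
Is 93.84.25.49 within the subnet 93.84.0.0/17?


Subnet network: 93.84.0.0
Test IP AND mask: 93.84.0.0
Yes, 93.84.25.49 is in 93.84.0.0/17


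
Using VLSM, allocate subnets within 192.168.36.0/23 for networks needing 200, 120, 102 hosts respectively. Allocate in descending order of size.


200 hosts -> /24 (254 usable): 192.168.36.0/24
120 hosts -> /25 (126 usable): 192.168.37.0/25
102 hosts -> /25 (126 usable): 192.168.37.128/25
Allocation: 192.168.36.0/24 (200 hosts, 254 usable); 192.168.37.0/25 (120 hosts, 126 usable); 192.168.37.128/25 (102 hosts, 126 usable)


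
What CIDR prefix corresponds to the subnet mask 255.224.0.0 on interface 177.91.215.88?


Binary: 11111111.11100000.00000000.00000000
Count leading 1s
Prefix: /11


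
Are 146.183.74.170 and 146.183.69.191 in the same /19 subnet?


Mask: 255.255.224.0
146.183.74.170 AND mask = 146.183.64.0
146.183.69.191 AND mask = 146.183.64.0
Yes, same subnet (146.183.64.0)


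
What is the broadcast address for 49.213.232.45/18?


Network: 49.213.192.0/18
Host bits = 14
Set all host bits to 1:
Broadcast: 49.213.255.255


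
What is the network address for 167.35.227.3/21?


IP:   10100111.00100011.11100011.00000011
Mask: 11111111.11111111.11111000.00000000
AND operation:
Net:  10100111.00100011.11100000.00000000
Network: 167.35.224.0/21


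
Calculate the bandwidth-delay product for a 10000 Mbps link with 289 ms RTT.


BDP = bandwidth * RTT
= 10000 Mbps * 289 ms
= 10000 * 1e6 * 289 / 1000 bits
= 2890000000 bits
= 361250000 bytes
= 352783.2031 KB
BDP = 2890000000 bits (361250000 bytes)


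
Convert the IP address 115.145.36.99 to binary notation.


115 = 01110011
145 = 10010001
36 = 00100100
99 = 01100011
Binary: 01110011.10010001.00100100.01100011


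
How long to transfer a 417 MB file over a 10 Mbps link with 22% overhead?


Effective throughput = 10 * (1 - 22/100) = 7.8 Mbps
File size in Mb = 417 * 8 = 3336 Mb
Time = 3336 / 7.8
Time = 427.6923 seconds


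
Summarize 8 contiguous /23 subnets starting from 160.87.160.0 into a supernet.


Original prefix: /23
Number of subnets: 8 = 2^3
New prefix = 23 - 3 = 20
Supernet: 160.87.160.0/20


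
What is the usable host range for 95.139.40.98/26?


Network: 95.139.40.64
Broadcast: 95.139.40.127
First usable = network + 1
Last usable = broadcast - 1
Range: 95.139.40.65 to 95.139.40.126


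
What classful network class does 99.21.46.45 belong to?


First octet: 99
Binary: 01100011
0xxxxxxx -> Class A (1-126)
Class A, default mask 255.0.0.0 (/8)


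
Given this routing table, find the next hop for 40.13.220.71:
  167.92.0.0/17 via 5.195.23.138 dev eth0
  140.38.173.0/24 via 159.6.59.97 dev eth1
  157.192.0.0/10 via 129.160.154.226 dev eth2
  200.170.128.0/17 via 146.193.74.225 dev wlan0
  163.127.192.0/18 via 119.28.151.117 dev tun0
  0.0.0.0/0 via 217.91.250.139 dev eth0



Longest prefix match for 40.13.220.71:
  /17 167.92.0.0: no
  /24 140.38.173.0: no
  /10 157.192.0.0: no
  /17 200.170.128.0: no
  /18 163.127.192.0: no
  /0 0.0.0.0: MATCH
Selected: next-hop 217.91.250.139 via eth0 (matched /0)


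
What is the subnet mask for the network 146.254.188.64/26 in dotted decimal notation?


/26 means 26 network bits, 6 host bits
Binary: 11111111111111111111111111000000
Mask: 255.255.255.192


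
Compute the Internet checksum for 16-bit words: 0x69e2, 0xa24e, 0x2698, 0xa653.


Sum all words (with carry folding):
+ 0x69e2 = 0x69e2
+ 0xa24e = 0x0c31
+ 0x2698 = 0x32c9
+ 0xa653 = 0xd91c
One's complement: ~0xd91c
Checksum = 0x26e3


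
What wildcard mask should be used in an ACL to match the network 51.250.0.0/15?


Subnet mask: 255.254.0.0
Wildcard = 255.255.255.255 - subnet mask
255 - 255 = 0
255 - 254 = 1
255 - 0 = 255
255 - 0 = 255
Wildcard: 0.1.255.255


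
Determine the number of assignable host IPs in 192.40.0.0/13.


Host bits = 32 - 13 = 19
Total addresses = 2^19 = 524288
Usable = total - 2 (network and broadcast)
Usable hosts: 524286


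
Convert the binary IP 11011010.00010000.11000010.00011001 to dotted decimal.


11011010 = 218
00010000 = 16
11000010 = 194
00011001 = 25
IP: 218.16.194.25


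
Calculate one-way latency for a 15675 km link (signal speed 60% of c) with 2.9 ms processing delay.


Speed = 0.6 * 3e5 km/s = 180000 km/s
Propagation delay = 15675 / 180000 = 0.0871 s = 87.0833 ms
Processing delay = 2.9 ms
Total one-way latency = 89.9833 ms


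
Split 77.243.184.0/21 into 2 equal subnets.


New prefix = 21 + 1 = 22
Each subnet has 1024 addresses
  77.243.184.0/22
  77.243.188.0/22
Subnets: 77.243.184.0/22, 77.243.188.0/22


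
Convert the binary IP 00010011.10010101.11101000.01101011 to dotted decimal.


00010011 = 19
10010101 = 149
11101000 = 232
01101011 = 107
IP: 19.149.232.107


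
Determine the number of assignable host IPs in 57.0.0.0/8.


Host bits = 32 - 8 = 24
Total addresses = 2^24 = 16777216
Usable = total - 2 (network and broadcast)
Usable hosts: 16777214


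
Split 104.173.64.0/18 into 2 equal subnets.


New prefix = 18 + 1 = 19
Each subnet has 8192 addresses
  104.173.64.0/19
  104.173.96.0/19
Subnets: 104.173.64.0/19, 104.173.96.0/19


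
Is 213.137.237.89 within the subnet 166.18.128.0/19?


Subnet network: 166.18.128.0
Test IP AND mask: 213.137.224.0
No, 213.137.237.89 is not in 166.18.128.0/19


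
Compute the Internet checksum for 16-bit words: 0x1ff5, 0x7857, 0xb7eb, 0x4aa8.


Sum all words (with carry folding):
+ 0x1ff5 = 0x1ff5
+ 0x7857 = 0x984c
+ 0xb7eb = 0x5038
+ 0x4aa8 = 0x9ae0
One's complement: ~0x9ae0
Checksum = 0x651f


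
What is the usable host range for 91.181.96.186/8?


Network: 91.0.0.0
Broadcast: 91.255.255.255
First usable = network + 1
Last usable = broadcast - 1
Range: 91.0.0.1 to 91.255.255.254


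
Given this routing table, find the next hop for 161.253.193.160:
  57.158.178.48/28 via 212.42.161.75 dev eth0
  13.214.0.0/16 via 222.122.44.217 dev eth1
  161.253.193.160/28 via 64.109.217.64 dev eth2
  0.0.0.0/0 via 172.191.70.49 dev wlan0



Longest prefix match for 161.253.193.160:
  /28 57.158.178.48: no
  /16 13.214.0.0: no
  /28 161.253.193.160: MATCH
  /0 0.0.0.0: MATCH
Selected: next-hop 64.109.217.64 via eth2 (matched /28)


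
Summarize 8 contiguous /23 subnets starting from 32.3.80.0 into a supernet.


Original prefix: /23
Number of subnets: 8 = 2^3
New prefix = 23 - 3 = 20
Supernet: 32.3.80.0/20


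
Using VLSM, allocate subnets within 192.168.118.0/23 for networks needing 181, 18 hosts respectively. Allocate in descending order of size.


181 hosts -> /24 (254 usable): 192.168.118.0/24
18 hosts -> /27 (30 usable): 192.168.119.0/27
Allocation: 192.168.118.0/24 (181 hosts, 254 usable); 192.168.119.0/27 (18 hosts, 30 usable)


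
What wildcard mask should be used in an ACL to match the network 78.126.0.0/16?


Subnet mask: 255.255.0.0
Wildcard = 255.255.255.255 - subnet mask
255 - 255 = 0
255 - 255 = 0
255 - 0 = 255
255 - 0 = 255
Wildcard: 0.0.255.255


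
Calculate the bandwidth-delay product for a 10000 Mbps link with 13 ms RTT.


BDP = bandwidth * RTT
= 10000 Mbps * 13 ms
= 10000 * 1e6 * 13 / 1000 bits
= 130000000 bits
= 16250000 bytes
= 15869.1406 KB
BDP = 130000000 bits (16250000 bytes)


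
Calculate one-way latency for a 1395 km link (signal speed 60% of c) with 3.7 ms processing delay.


Speed = 0.6 * 3e5 km/s = 180000 km/s
Propagation delay = 1395 / 180000 = 0.0077 s = 7.75 ms
Processing delay = 3.7 ms
Total one-way latency = 11.45 ms


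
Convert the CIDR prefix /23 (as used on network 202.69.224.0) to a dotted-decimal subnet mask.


/23 means 23 network bits, 9 host bits
Binary: 11111111111111111111111000000000
Mask: 255.255.254.0


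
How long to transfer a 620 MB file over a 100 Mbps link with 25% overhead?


Effective throughput = 100 * (1 - 25/100) = 75 Mbps
File size in Mb = 620 * 8 = 4960 Mb
Time = 4960 / 75
Time = 66.1333 seconds


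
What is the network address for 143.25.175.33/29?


IP:   10001111.00011001.10101111.00100001
Mask: 11111111.11111111.11111111.11111000
AND operation:
Net:  10001111.00011001.10101111.00100000
Network: 143.25.175.32/29


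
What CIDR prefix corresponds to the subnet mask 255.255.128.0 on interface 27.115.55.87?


Binary: 11111111.11111111.10000000.00000000
Count leading 1s
Prefix: /17


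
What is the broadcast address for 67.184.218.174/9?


Network: 67.128.0.0/9
Host bits = 23
Set all host bits to 1:
Broadcast: 67.255.255.255


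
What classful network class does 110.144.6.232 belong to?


First octet: 110
Binary: 01101110
0xxxxxxx -> Class A (1-126)
Class A, default mask 255.0.0.0 (/8)


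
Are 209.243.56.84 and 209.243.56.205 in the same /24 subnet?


Mask: 255.255.255.0
209.243.56.84 AND mask = 209.243.56.0
209.243.56.205 AND mask = 209.243.56.0
Yes, same subnet (209.243.56.0)


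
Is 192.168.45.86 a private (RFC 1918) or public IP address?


RFC 1918 private ranges:
  10.0.0.0/8 (10.0.0.0 - 10.255.255.255)
  172.16.0.0/12 (172.16.0.0 - 172.31.255.255)
  192.168.0.0/16 (192.168.0.0 - 192.168.255.255)
Private (in 192.168.0.0/16)


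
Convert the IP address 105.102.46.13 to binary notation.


105 = 01101001
102 = 01100110
46 = 00101110
13 = 00001101
Binary: 01101001.01100110.00101110.00001101


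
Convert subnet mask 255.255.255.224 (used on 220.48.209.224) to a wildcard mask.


Subnet mask: 255.255.255.224
Wildcard = 255.255.255.255 - subnet mask
255 - 255 = 0
255 - 255 = 0
255 - 255 = 0
255 - 224 = 31
Wildcard: 0.0.0.31


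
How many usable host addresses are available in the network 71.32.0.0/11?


Host bits = 32 - 11 = 21
Total addresses = 2^21 = 2097152
Usable = total - 2 (network and broadcast)
Usable hosts: 2097150


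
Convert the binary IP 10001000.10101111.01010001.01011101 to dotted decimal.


10001000 = 136
10101111 = 175
01010001 = 81
01011101 = 93
IP: 136.175.81.93


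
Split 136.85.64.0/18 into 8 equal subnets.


New prefix = 18 + 3 = 21
Each subnet has 2048 addresses
  136.85.64.0/21
  136.85.72.0/21
  136.85.80.0/21
  136.85.88.0/21
  136.85.96.0/21
  136.85.104.0/21
  136.85.112.0/21
  136.85.120.0/21
Subnets: 136.85.64.0/21, 136.85.72.0/21, 136.85.80.0/21, 136.85.88.0/21, 136.85.96.0/21, 136.85.104.0/21, 136.85.112.0/21, 136.85.120.0/21


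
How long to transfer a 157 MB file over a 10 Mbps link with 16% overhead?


Effective throughput = 10 * (1 - 16/100) = 8.4 Mbps
File size in Mb = 157 * 8 = 1256 Mb
Time = 1256 / 8.4
Time = 149.5238 seconds


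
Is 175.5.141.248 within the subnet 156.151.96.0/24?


Subnet network: 156.151.96.0
Test IP AND mask: 175.5.141.0
No, 175.5.141.248 is not in 156.151.96.0/24


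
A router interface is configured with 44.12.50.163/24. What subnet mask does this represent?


/24 means 24 network bits, 8 host bits
Binary: 11111111111111111111111100000000
Mask: 255.255.255.0


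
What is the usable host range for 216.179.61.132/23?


Network: 216.179.60.0
Broadcast: 216.179.61.255
First usable = network + 1
Last usable = broadcast - 1
Range: 216.179.60.1 to 216.179.61.254


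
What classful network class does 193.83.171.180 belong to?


First octet: 193
Binary: 11000001
110xxxxx -> Class C (192-223)
Class C, default mask 255.255.255.0 (/24)


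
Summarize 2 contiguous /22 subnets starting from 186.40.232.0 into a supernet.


Original prefix: /22
Number of subnets: 2 = 2^1
New prefix = 22 - 1 = 21
Supernet: 186.40.232.0/21


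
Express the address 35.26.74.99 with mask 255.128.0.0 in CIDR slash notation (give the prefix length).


Binary: 11111111.10000000.00000000.00000000
Count leading 1s
Prefix: /9


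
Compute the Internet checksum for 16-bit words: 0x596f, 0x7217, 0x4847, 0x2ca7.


Sum all words (with carry folding):
+ 0x596f = 0x596f
+ 0x7217 = 0xcb86
+ 0x4847 = 0x13ce
+ 0x2ca7 = 0x4075
One's complement: ~0x4075
Checksum = 0xbf8a


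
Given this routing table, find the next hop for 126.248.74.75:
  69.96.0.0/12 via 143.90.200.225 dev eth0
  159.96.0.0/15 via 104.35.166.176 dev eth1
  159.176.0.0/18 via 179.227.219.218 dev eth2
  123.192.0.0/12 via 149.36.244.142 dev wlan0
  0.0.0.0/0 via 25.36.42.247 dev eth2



Longest prefix match for 126.248.74.75:
  /12 69.96.0.0: no
  /15 159.96.0.0: no
  /18 159.176.0.0: no
  /12 123.192.0.0: no
  /0 0.0.0.0: MATCH
Selected: next-hop 25.36.42.247 via eth2 (matched /0)


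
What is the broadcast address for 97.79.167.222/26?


Network: 97.79.167.192/26
Host bits = 6
Set all host bits to 1:
Broadcast: 97.79.167.255


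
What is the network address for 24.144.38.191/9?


IP:   00011000.10010000.00100110.10111111
Mask: 11111111.10000000.00000000.00000000
AND operation:
Net:  00011000.10000000.00000000.00000000
Network: 24.128.0.0/9


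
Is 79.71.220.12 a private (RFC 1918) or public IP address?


RFC 1918 private ranges:
  10.0.0.0/8 (10.0.0.0 - 10.255.255.255)
  172.16.0.0/12 (172.16.0.0 - 172.31.255.255)
  192.168.0.0/16 (192.168.0.0 - 192.168.255.255)
Public (not in any RFC 1918 range)


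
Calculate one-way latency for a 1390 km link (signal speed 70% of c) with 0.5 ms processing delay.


Speed = 0.7 * 3e5 km/s = 210000 km/s
Propagation delay = 1390 / 210000 = 0.0066 s = 6.619 ms
Processing delay = 0.5 ms
Total one-way latency = 7.119 ms


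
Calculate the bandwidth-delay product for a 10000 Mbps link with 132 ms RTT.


BDP = bandwidth * RTT
= 10000 Mbps * 132 ms
= 10000 * 1e6 * 132 / 1000 bits
= 1320000000 bits
= 165000000 bytes
= 161132.8125 KB
BDP = 1320000000 bits (165000000 bytes)


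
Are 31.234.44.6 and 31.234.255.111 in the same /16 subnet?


Mask: 255.255.0.0
31.234.44.6 AND mask = 31.234.0.0
31.234.255.111 AND mask = 31.234.0.0
Yes, same subnet (31.234.0.0)


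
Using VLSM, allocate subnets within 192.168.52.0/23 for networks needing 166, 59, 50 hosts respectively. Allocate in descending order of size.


166 hosts -> /24 (254 usable): 192.168.52.0/24
59 hosts -> /26 (62 usable): 192.168.53.0/26
50 hosts -> /26 (62 usable): 192.168.53.64/26
Allocation: 192.168.52.0/24 (166 hosts, 254 usable); 192.168.53.0/26 (59 hosts, 62 usable); 192.168.53.64/26 (50 hosts, 62 usable)


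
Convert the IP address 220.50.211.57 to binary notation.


220 = 11011100
50 = 00110010
211 = 11010011
57 = 00111001
Binary: 11011100.00110010.11010011.00111001


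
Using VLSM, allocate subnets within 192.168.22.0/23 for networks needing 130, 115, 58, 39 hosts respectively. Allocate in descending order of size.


130 hosts -> /24 (254 usable): 192.168.22.0/24
115 hosts -> /25 (126 usable): 192.168.23.0/25
58 hosts -> /26 (62 usable): 192.168.23.128/26
39 hosts -> /26 (62 usable): 192.168.23.192/26
Allocation: 192.168.22.0/24 (130 hosts, 254 usable); 192.168.23.0/25 (115 hosts, 126 usable); 192.168.23.128/26 (58 hosts, 62 usable); 192.168.23.192/26 (39 hosts, 62 usable)


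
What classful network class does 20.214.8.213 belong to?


First octet: 20
Binary: 00010100
0xxxxxxx -> Class A (1-126)
Class A, default mask 255.0.0.0 (/8)


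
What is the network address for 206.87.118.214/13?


IP:   11001110.01010111.01110110.11010110
Mask: 11111111.11111000.00000000.00000000
AND operation:
Net:  11001110.01010000.00000000.00000000
Network: 206.80.0.0/13


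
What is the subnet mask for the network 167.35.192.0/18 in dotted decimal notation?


/18 means 18 network bits, 14 host bits
Binary: 11111111111111111100000000000000
Mask: 255.255.192.0


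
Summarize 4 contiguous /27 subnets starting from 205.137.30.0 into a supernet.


Original prefix: /27
Number of subnets: 4 = 2^2
New prefix = 27 - 2 = 25
Supernet: 205.137.30.0/25


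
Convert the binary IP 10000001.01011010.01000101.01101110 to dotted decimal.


10000001 = 129
01011010 = 90
01000101 = 69
01101110 = 110
IP: 129.90.69.110


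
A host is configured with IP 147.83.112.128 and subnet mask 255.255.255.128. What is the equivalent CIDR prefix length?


Binary: 11111111.11111111.11111111.10000000
Count leading 1s
Prefix: /25


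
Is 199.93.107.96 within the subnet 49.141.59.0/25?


Subnet network: 49.141.59.0
Test IP AND mask: 199.93.107.0
No, 199.93.107.96 is not in 49.141.59.0/25


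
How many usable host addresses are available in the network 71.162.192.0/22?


Host bits = 32 - 22 = 10
Total addresses = 2^10 = 1024
Usable = total - 2 (network and broadcast)
Usable hosts: 1022


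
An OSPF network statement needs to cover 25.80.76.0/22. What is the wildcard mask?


Subnet mask: 255.255.252.0
Wildcard = 255.255.255.255 - subnet mask
255 - 255 = 0
255 - 255 = 0
255 - 252 = 3
255 - 0 = 255
Wildcard: 0.0.3.255


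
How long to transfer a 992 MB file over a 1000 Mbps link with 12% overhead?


Effective throughput = 1000 * (1 - 12/100) = 880 Mbps
File size in Mb = 992 * 8 = 7936 Mb
Time = 7936 / 880
Time = 9.0182 seconds


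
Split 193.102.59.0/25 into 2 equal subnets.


New prefix = 25 + 1 = 26
Each subnet has 64 addresses
  193.102.59.0/26
  193.102.59.64/26
Subnets: 193.102.59.0/26, 193.102.59.64/26


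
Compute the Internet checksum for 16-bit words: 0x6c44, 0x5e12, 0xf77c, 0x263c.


Sum all words (with carry folding):
+ 0x6c44 = 0x6c44
+ 0x5e12 = 0xca56
+ 0xf77c = 0xc1d3
+ 0x263c = 0xe80f
One's complement: ~0xe80f
Checksum = 0x17f0


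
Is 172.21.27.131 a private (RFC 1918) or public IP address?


RFC 1918 private ranges:
  10.0.0.0/8 (10.0.0.0 - 10.255.255.255)
  172.16.0.0/12 (172.16.0.0 - 172.31.255.255)
  192.168.0.0/16 (192.168.0.0 - 192.168.255.255)
Private (in 172.16.0.0/12)


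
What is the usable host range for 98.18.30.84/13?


Network: 98.16.0.0
Broadcast: 98.23.255.255
First usable = network + 1
Last usable = broadcast - 1
Range: 98.16.0.1 to 98.23.255.254
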